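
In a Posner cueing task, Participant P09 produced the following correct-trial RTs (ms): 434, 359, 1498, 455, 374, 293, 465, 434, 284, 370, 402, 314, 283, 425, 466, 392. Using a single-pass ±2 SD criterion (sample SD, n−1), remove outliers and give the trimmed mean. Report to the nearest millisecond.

n = 16, ΣRT = 7248, M = 453.000
Σ(x−M)² = 1224518.00; s = √(1224518.00/15) = 285.718
Cutoffs: 453.000 ± 2·285.718 → [-118.4, 1024.4]
Outside: 1498 → excluded.
Retained (n=15): Σ = 5750, mean = 5750/15 = 383.333

383 ms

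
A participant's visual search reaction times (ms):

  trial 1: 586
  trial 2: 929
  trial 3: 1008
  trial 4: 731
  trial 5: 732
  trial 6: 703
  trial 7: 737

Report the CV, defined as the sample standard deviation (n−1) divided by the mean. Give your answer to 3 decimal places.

0.186

n = 7, Σ = 5426, M = 775.1429
Σ(x−M)² = 124138.857; s = √(124138.857/6) = 143.8395
CV = 143.8395 / 775.1429 = 0.18557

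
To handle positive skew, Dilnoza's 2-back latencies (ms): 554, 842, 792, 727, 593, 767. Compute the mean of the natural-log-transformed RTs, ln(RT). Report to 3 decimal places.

ln(RT): 6.3172, 6.7358, 6.6746, 6.5889, 6.3852, 6.6425
Σ ln(RT) = 39.3441
Mean = 39.3441/6 = 6.55735

6.557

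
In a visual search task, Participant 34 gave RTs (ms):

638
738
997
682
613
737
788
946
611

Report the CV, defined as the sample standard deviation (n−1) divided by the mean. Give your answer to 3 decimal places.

n = 9, Σ = 6750, M = 750.0000
Σ(x−M)² = 156440.000; s = √(156440.000/8) = 139.8392
CV = 139.8392 / 750.0000 = 0.18645

0.186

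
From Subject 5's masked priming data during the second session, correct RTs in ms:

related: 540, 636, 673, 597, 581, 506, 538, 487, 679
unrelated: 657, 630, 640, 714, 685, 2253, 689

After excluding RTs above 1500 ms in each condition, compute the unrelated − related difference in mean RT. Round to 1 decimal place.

87.3 ms

unrelated: exclude 2253
M(related) = 5237/9 = 581.889
M(unrelated) = 4015/6 = 669.167
Difference = 669.167 − 581.889 = 87.278 ms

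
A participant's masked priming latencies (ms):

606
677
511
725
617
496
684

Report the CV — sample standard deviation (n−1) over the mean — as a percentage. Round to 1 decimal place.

14.2%

n = 7, Σ = 4316, M = 616.5714
Σ(x−M)² = 45749.714; s = √(45749.714/6) = 87.3210
CV = 87.3210 / 616.5714 = 0.14162 = 14.162%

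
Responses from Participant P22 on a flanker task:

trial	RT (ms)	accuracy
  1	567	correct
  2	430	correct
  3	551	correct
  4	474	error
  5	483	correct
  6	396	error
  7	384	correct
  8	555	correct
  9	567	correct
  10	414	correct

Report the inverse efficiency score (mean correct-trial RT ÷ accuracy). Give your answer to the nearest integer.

617 ms

Correct trials (n=8): 567, 430, 551, 483, 384, 555, 567, 414
Mean correct RT = 3951/8 = 493.8750 ms
Proportion correct = 8/10
IES = 493.8750 / (8/10) = 617.344 ms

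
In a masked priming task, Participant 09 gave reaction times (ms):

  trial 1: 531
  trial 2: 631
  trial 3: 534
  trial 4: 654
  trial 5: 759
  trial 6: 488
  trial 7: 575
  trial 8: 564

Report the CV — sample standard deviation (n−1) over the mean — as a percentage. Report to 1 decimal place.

n = 8, Σ = 4736, M = 592.0000
Σ(x−M)² = 52228.000; s = √(52228.000/7) = 86.3779
CV = 86.3779 / 592.0000 = 0.14591 = 14.591%

14.6%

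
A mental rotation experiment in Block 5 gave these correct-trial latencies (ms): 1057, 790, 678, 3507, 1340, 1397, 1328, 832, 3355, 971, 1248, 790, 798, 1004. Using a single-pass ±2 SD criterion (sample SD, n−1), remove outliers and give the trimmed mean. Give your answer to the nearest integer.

1019 ms

n = 14, ΣRT = 19095, M = 1363.929
Σ(x−M)² = 10684172.93; s = √(10684172.93/13) = 906.565
Cutoffs: 1363.929 ± 2·906.565 → [-449.2, 3177.1]
Outside: 3355, 3507 → excluded.
Retained (n=12): Σ = 12233, mean = 12233/12 = 1019.417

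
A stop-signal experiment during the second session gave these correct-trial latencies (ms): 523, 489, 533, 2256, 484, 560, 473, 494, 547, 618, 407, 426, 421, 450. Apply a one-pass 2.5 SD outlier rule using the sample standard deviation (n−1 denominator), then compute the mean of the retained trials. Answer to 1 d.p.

n = 14, ΣRT = 8681, M = 620.071
Σ(x−M)² = 2927054.93; s = √(2927054.93/13) = 474.508
Cutoffs: 620.071 ± 2.5·474.508 → [-566.2, 1806.3]
Outside: 2256 → excluded.
Retained (n=13): Σ = 6425, mean = 6425/13 = 494.231

494.2 ms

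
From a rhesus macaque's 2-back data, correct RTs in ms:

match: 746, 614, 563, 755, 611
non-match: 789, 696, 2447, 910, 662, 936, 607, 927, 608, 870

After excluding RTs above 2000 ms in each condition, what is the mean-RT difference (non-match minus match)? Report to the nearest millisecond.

121 ms

non-match: exclude 2447
M(match) = 3289/5 = 657.800
M(non-match) = 7005/9 = 778.333
Difference = 778.333 − 657.800 = 120.533 ms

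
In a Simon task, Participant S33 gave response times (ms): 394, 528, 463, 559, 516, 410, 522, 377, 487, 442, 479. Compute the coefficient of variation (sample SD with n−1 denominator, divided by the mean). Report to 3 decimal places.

n = 11, Σ = 5177, M = 470.6364
Σ(x−M)² = 35328.545; s = √(35328.545/10) = 59.4378
CV = 59.4378 / 470.6364 = 0.12629

0.126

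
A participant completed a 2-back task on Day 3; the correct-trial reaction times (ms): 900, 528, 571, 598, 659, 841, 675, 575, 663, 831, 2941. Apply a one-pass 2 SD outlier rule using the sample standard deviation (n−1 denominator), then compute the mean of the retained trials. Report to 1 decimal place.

684.1 ms

n = 11, ΣRT = 9782, M = 889.273
Σ(x−M)² = 4780986.18; s = √(4780986.18/10) = 691.447
Cutoffs: 889.273 ± 2·691.447 → [-493.6, 2272.2]
Outside: 2941 → excluded.
Retained (n=10): Σ = 6841, mean = 6841/10 = 684.100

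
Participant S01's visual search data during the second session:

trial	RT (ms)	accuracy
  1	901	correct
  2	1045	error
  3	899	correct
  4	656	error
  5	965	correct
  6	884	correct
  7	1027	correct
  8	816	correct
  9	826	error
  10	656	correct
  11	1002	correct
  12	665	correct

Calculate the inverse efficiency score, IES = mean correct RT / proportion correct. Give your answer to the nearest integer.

1158 ms

Correct trials (n=9): 901, 899, 965, 884, 1027, 816, 656, 1002, 665
Mean correct RT = 7815/9 = 868.3333 ms
Proportion correct = 9/12
IES = 868.3333 / (9/12) = 1157.778 ms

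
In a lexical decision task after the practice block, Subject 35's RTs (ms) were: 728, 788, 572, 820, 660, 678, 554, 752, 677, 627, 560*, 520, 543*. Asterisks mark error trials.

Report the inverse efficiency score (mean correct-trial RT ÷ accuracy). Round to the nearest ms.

792 ms

Correct trials (n=11): 728, 788, 572, 820, 660, 678, 554, 752, 677, 627, 520
Mean correct RT = 7376/11 = 670.5455 ms
Proportion correct = 11/13
IES = 670.5455 / (11/13) = 792.463 ms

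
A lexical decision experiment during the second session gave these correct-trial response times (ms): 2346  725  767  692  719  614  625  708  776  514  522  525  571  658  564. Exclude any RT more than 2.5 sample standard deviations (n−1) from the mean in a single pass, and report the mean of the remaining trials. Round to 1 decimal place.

n = 15, ΣRT = 11326, M = 755.067
Σ(x−M)² = 2822036.93; s = √(2822036.93/14) = 448.970
Cutoffs: 755.067 ± 2.5·448.970 → [-367.4, 1877.5]
Outside: 2346 → excluded.
Retained (n=14): Σ = 8980, mean = 8980/14 = 641.429

641.4 ms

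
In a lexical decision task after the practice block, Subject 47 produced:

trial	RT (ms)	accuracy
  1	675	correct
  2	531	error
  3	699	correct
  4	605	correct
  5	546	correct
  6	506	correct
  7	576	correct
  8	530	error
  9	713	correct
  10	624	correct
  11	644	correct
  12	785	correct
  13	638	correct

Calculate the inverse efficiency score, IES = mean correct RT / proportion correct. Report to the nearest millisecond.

753 ms

Correct trials (n=11): 675, 699, 605, 546, 506, 576, 713, 624, 644, 785, 638
Mean correct RT = 7011/11 = 637.3636 ms
Proportion correct = 11/13
IES = 637.3636 / (11/13) = 753.248 ms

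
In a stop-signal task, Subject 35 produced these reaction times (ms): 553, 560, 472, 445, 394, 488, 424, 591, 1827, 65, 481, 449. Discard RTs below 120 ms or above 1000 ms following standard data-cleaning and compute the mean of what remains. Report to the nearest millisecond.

486 ms

Excluded: 65, 1827
Retained (n=10): Σ = 4857
Mean = 4857/10 = 485.7000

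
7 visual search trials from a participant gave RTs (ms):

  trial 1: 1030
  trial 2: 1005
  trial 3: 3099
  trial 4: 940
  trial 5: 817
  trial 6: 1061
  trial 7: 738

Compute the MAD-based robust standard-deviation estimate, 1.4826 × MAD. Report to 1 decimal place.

Sorted: 738, 817, 940, 1005, 1030, 1061, 3099 → median = 1005
|x − 1005| sorted: 0, 25, 56, 65, 188, 267, 2094 → MAD = 65
Robust SD ≈ 1.4826 × 65 = 96.369

96.4 ms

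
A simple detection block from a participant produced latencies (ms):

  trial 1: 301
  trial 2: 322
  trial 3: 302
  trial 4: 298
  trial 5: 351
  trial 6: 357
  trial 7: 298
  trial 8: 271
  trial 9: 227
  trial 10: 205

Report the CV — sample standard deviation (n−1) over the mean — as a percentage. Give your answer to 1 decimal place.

16.5%

n = 10, Σ = 2932, M = 293.2000
Σ(x−M)² = 21079.600; s = √(21079.600/9) = 48.3961
CV = 48.3961 / 293.2000 = 0.16506 = 16.506%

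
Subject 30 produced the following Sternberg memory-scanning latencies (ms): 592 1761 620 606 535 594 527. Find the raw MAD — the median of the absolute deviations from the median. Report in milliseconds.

26 ms

Sorted: 527, 535, 592, 594, 606, 620, 1761 → median = 594
|x − 594|: 2, 1167, 26, 12, 59, 0, 67
Sorted deviations: 0, 2, 12, 26, 59, 67, 1167 → MAD = 26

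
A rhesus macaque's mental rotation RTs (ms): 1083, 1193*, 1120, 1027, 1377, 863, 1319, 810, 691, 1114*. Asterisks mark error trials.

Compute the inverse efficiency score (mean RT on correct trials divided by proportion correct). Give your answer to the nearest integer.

Correct trials (n=8): 1083, 1120, 1027, 1377, 863, 1319, 810, 691
Mean correct RT = 8290/8 = 1036.2500 ms
Proportion correct = 8/10
IES = 1036.2500 / (8/10) = 1295.312 ms

1295 ms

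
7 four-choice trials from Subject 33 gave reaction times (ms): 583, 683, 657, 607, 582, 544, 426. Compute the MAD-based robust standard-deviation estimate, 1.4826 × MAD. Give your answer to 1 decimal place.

Sorted: 426, 544, 582, 583, 607, 657, 683 → median = 583
|x − 583| sorted: 0, 1, 24, 39, 74, 100, 157 → MAD = 39
Robust SD ≈ 1.4826 × 39 = 57.821

57.8 ms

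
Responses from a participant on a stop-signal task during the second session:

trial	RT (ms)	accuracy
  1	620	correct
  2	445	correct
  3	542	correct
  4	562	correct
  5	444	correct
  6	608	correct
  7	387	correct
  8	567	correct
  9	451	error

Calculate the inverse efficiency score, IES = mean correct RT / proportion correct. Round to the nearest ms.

587 ms

Correct trials (n=8): 620, 445, 542, 562, 444, 608, 387, 567
Mean correct RT = 4175/8 = 521.8750 ms
Proportion correct = 8/9
IES = 521.8750 / (8/9) = 587.109 ms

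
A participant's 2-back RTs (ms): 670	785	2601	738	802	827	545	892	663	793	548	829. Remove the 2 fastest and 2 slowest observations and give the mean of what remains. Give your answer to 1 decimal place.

Sorted: 545, 548, 663, 670, 738, 785, 793, 802, 827, 829, 892, 2601
Drop lowest 2 (545, 548) and highest 2 (892, 2601)
Remaining (n=8): Σ = 6107, mean = 6107/8 = 763.375

763.4 ms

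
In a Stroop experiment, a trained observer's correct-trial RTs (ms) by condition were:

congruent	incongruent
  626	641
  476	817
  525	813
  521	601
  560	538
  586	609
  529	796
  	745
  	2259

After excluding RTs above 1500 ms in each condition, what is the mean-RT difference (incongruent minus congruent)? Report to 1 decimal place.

148.9 ms

incongruent: exclude 2259
M(congruent) = 3823/7 = 546.143
M(incongruent) = 5560/8 = 695.000
Difference = 695.000 − 546.143 = 148.857 ms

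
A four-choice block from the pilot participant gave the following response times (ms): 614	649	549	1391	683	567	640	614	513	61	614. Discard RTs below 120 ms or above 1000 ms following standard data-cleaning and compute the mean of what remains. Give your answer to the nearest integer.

605 ms

Excluded: 61, 1391
Retained (n=9): Σ = 5443
Mean = 5443/9 = 604.7778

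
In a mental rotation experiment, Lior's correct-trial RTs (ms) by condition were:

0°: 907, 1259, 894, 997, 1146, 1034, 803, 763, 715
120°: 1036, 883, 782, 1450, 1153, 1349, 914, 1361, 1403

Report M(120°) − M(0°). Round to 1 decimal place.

M(0°) = 8518/9 = 946.444
M(120°) = 10331/9 = 1147.889
Difference = 1147.889 − 946.444 = 201.444 ms

201.4 ms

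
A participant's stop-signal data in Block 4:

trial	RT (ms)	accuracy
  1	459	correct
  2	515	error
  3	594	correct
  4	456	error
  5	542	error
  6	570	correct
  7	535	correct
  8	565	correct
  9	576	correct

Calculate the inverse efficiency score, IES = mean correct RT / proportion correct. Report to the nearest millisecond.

Correct trials (n=6): 459, 594, 570, 535, 565, 576
Mean correct RT = 3299/6 = 549.8333 ms
Proportion correct = 6/9
IES = 549.8333 / (6/9) = 824.750 ms

825 ms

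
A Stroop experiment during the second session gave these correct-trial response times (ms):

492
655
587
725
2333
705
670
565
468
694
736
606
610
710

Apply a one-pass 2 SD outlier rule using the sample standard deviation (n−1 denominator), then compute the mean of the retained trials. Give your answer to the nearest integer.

n = 14, ΣRT = 10556, M = 754.000
Σ(x−M)² = 2775890.00; s = √(2775890.00/13) = 462.093
Cutoffs: 754.000 ± 2·462.093 → [-170.2, 1678.2]
Outside: 2333 → excluded.
Retained (n=13): Σ = 8223, mean = 8223/13 = 632.538

633 ms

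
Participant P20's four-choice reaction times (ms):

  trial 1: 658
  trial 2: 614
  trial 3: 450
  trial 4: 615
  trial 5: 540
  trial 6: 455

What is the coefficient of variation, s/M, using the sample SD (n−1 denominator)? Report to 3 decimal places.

0.159

n = 6, Σ = 3332, M = 555.3333
Σ(x−M)² = 38939.333; s = √(38939.333/5) = 88.2489
CV = 88.2489 / 555.3333 = 0.15891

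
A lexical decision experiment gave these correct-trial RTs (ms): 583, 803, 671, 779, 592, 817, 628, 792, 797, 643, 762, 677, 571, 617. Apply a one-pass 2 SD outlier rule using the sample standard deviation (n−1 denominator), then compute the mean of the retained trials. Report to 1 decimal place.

n = 14, ΣRT = 9732, M = 695.143
Σ(x−M)² = 110611.71; s = √(110611.71/13) = 92.242
Cutoffs: 695.143 ± 2·92.242 → [510.7, 879.6]
No RTs fall outside the cutoffs; all 14 retained. Mean = 9732/14 = 695.143

695.1 ms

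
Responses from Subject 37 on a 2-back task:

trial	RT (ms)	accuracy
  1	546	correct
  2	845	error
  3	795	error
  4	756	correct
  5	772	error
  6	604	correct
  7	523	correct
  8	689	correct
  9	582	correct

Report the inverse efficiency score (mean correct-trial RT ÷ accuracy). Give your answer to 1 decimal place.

925.0 ms

Correct trials (n=6): 546, 756, 604, 523, 689, 582
Mean correct RT = 3700/6 = 616.6667 ms
Proportion correct = 6/9
IES = 616.6667 / (6/9) = 925.000 ms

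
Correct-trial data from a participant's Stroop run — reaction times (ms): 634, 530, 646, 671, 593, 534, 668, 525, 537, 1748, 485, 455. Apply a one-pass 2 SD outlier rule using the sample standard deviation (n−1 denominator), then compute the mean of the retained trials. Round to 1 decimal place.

570.7 ms

n = 12, ΣRT = 8026, M = 668.833
Σ(x−M)² = 1327133.67; s = √(1327133.67/11) = 347.345
Cutoffs: 668.833 ± 2·347.345 → [-25.9, 1363.5]
Outside: 1748 → excluded.
Retained (n=11): Σ = 6278, mean = 6278/11 = 570.727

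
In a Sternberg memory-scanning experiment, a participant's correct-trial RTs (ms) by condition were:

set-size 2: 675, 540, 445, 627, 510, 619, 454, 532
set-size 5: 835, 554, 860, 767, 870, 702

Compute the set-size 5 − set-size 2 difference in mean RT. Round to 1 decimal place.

M(set-size 2) = 4402/8 = 550.250
M(set-size 5) = 4588/6 = 764.667
Difference = 764.667 − 550.250 = 214.417 ms

214.4 ms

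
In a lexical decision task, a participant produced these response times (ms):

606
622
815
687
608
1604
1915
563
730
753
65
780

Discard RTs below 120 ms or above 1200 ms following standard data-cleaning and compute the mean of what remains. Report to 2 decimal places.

Excluded: 65, 1604, 1915
Retained (n=9): Σ = 6164
Mean = 6164/9 = 684.8889

684.89 ms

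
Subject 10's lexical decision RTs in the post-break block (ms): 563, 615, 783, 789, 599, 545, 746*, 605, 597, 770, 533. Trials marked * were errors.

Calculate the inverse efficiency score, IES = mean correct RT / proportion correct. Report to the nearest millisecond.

704 ms

Correct trials (n=10): 563, 615, 783, 789, 599, 545, 605, 597, 770, 533
Mean correct RT = 6399/10 = 639.9000 ms
Proportion correct = 10/11
IES = 639.9000 / (10/11) = 703.890 ms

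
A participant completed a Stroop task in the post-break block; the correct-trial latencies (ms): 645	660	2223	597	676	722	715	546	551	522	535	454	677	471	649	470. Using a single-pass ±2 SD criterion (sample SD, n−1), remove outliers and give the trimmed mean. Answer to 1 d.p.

592.7 ms

n = 16, ΣRT = 11113, M = 694.562
Σ(x−M)² = 2609387.94; s = √(2609387.94/15) = 417.084
Cutoffs: 694.562 ± 2·417.084 → [-139.6, 1528.7]
Outside: 2223 → excluded.
Retained (n=15): Σ = 8890, mean = 8890/15 = 592.667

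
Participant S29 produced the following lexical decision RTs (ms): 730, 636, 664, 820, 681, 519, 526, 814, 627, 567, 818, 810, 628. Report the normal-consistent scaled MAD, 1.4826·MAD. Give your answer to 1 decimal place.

Sorted: 519, 526, 567, 627, 628, 636, 664, 681, 730, 810, 814, 818, 820 → median = 664
|x − 664| sorted: 0, 17, 28, 36, 37, 66, 97, 138, 145, 146, 150, 154, 156 → MAD = 97
Robust SD ≈ 1.4826 × 97 = 143.812

143.8 ms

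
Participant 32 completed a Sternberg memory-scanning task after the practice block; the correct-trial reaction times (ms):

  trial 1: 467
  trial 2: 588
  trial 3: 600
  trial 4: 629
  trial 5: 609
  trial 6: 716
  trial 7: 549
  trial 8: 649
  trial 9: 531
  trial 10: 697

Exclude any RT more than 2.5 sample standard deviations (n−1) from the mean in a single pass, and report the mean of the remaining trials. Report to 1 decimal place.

603.5 ms

n = 10, ΣRT = 6035, M = 603.500
Σ(x−M)² = 51260.50; s = √(51260.50/9) = 75.469
Cutoffs: 603.500 ± 2.5·75.469 → [414.8, 792.2]
No RTs fall outside the cutoffs; all 10 retained. Mean = 6035/10 = 603.500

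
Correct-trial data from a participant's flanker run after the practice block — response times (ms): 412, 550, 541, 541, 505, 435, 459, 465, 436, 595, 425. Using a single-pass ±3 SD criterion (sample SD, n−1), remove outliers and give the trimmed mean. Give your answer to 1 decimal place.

n = 11, ΣRT = 5364, M = 487.636
Σ(x−M)² = 37826.55; s = √(37826.55/10) = 61.503
Cutoffs: 487.636 ± 3·61.503 → [303.1, 672.1]
No RTs fall outside the cutoffs; all 11 retained. Mean = 5364/11 = 487.636

487.6 ms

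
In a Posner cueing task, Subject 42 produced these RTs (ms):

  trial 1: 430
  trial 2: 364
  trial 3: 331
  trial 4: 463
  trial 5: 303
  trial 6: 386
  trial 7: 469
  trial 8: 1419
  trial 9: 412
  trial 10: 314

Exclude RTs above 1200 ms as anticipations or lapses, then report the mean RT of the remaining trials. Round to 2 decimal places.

Excluded: 1419
Retained (n=9): Σ = 3472
Mean = 3472/9 = 385.7778

385.78 ms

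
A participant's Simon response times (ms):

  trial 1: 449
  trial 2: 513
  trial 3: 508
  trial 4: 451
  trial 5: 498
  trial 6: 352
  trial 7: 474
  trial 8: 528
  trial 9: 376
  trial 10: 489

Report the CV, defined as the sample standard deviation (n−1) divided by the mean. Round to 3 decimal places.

0.127

n = 10, Σ = 4638, M = 463.8000
Σ(x−M)² = 30995.600; s = √(30995.600/9) = 58.6852
CV = 58.6852 / 463.8000 = 0.12653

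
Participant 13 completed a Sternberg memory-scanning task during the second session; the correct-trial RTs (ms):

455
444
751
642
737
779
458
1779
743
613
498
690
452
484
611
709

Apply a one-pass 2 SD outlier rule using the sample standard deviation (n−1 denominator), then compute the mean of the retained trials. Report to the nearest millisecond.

n = 16, ΣRT = 10845, M = 677.812
Σ(x−M)² = 1520548.44; s = √(1520548.44/15) = 318.386
Cutoffs: 677.812 ± 2·318.386 → [41.0, 1314.6]
Outside: 1779 → excluded.
Retained (n=15): Σ = 9066, mean = 9066/15 = 604.400

604 ms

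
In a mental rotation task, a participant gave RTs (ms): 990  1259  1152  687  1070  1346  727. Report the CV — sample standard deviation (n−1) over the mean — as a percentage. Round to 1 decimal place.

n = 7, Σ = 7231, M = 1033.0000
Σ(x−M)² = 379776.000; s = √(379776.000/6) = 251.5870
CV = 251.5870 / 1033.0000 = 0.24355 = 24.355%

24.4%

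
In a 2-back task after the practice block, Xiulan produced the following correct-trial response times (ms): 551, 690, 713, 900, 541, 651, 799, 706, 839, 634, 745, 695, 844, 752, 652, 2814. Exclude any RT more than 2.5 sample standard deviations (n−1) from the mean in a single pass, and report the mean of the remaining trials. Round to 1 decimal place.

714.1 ms

n = 16, ΣRT = 13526, M = 845.375
Σ(x−M)² = 4282313.75; s = √(4282313.75/15) = 534.310
Cutoffs: 845.375 ± 2.5·534.310 → [-490.4, 2181.2]
Outside: 2814 → excluded.
Retained (n=15): Σ = 10712, mean = 10712/15 = 714.133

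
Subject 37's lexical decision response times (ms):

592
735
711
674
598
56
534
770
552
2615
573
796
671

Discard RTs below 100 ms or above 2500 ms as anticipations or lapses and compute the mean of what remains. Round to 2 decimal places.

655.09 ms

Excluded: 56, 2615
Retained (n=11): Σ = 7206
Mean = 7206/11 = 655.0909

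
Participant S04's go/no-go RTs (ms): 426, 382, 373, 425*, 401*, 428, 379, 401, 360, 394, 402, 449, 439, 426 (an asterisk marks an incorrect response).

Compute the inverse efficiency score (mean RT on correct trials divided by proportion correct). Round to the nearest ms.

472 ms

Correct trials (n=12): 426, 382, 373, 428, 379, 401, 360, 394, 402, 449, 439, 426
Mean correct RT = 4859/12 = 404.9167 ms
Proportion correct = 12/14
IES = 404.9167 / (12/14) = 472.403 ms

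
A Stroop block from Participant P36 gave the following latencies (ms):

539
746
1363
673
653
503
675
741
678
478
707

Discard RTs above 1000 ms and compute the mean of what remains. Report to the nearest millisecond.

639 ms

Excluded: 1363
Retained (n=10): Σ = 6393
Mean = 6393/10 = 639.3000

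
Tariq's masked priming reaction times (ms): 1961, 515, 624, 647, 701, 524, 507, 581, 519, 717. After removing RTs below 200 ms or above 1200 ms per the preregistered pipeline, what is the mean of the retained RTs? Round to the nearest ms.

Excluded: 1961
Retained (n=9): Σ = 5335
Mean = 5335/9 = 592.7778

593 ms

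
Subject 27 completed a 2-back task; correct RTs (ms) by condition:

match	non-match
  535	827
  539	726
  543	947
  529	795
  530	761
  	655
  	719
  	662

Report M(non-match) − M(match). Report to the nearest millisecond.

226 ms

M(match) = 2676/5 = 535.200
M(non-match) = 6092/8 = 761.500
Difference = 761.500 − 535.200 = 226.300 ms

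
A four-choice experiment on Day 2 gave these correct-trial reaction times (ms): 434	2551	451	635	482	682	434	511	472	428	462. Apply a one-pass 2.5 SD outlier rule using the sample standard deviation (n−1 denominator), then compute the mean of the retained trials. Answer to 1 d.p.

499.1 ms

n = 11, ΣRT = 7542, M = 685.636
Σ(x−M)² = 3897850.55; s = √(3897850.55/10) = 624.328
Cutoffs: 685.636 ± 2.5·624.328 → [-875.2, 2246.5]
Outside: 2551 → excluded.
Retained (n=10): Σ = 4991, mean = 4991/10 = 499.100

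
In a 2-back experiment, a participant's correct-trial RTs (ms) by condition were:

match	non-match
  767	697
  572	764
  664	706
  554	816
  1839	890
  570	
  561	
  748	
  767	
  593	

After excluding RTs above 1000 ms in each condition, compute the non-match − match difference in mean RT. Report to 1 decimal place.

130.6 ms

match: exclude 1839
M(match) = 5796/9 = 644.000
M(non-match) = 3873/5 = 774.600
Difference = 774.600 − 644.000 = 130.600 ms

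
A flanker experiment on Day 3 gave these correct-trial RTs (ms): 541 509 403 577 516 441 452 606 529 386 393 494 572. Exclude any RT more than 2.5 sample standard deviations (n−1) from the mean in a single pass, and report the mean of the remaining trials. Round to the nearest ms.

494 ms

n = 13, ΣRT = 6419, M = 493.769
Σ(x−M)² = 64378.31; s = √(64378.31/12) = 73.245
Cutoffs: 493.769 ± 2.5·73.245 → [310.7, 676.9]
No RTs fall outside the cutoffs; all 13 retained. Mean = 6419/13 = 493.769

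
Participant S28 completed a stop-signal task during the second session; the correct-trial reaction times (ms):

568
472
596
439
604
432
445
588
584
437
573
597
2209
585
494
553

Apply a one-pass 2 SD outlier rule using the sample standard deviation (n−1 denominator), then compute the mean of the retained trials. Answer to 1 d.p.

531.1 ms

n = 16, ΣRT = 10176, M = 636.000
Σ(x−M)² = 2705132.00; s = √(2705132.00/15) = 424.667
Cutoffs: 636.000 ± 2·424.667 → [-213.3, 1485.3]
Outside: 2209 → excluded.
Retained (n=15): Σ = 7967, mean = 7967/15 = 531.133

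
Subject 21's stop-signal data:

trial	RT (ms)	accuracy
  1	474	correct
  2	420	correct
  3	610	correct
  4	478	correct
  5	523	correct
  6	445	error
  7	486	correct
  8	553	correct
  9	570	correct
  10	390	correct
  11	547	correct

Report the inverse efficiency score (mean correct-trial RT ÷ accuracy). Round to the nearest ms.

556 ms

Correct trials (n=10): 474, 420, 610, 478, 523, 486, 553, 570, 390, 547
Mean correct RT = 5051/10 = 505.1000 ms
Proportion correct = 10/11
IES = 505.1000 / (10/11) = 555.610 ms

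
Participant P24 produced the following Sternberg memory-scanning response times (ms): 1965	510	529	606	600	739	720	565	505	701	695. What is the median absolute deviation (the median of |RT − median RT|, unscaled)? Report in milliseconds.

95 ms

Sorted: 505, 510, 529, 565, 600, 606, 695, 701, 720, 739, 1965 → median = 606
|x − 606|: 1359, 96, 77, 0, 6, 133, 114, 41, 101, 95, 89
Sorted deviations: 0, 6, 41, 77, 89, 95, 96, 101, 114, 133, 1359 → MAD = 95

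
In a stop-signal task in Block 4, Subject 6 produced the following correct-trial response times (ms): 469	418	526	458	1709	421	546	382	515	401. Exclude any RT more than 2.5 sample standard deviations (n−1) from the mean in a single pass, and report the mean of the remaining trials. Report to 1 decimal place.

n = 10, ΣRT = 5845, M = 584.500
Σ(x−M)² = 1432710.50; s = √(1432710.50/9) = 398.986
Cutoffs: 584.500 ± 2.5·398.986 → [-413.0, 1582.0]
Outside: 1709 → excluded.
Retained (n=9): Σ = 4136, mean = 4136/9 = 459.556

459.6 ms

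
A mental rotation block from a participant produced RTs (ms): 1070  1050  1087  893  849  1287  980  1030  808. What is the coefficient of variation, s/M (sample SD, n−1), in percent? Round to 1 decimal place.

n = 9, Σ = 9054, M = 1006.0000
Σ(x−M)² = 169428.000; s = √(169428.000/8) = 145.5283
CV = 145.5283 / 1006.0000 = 0.14466 = 14.466%

14.5%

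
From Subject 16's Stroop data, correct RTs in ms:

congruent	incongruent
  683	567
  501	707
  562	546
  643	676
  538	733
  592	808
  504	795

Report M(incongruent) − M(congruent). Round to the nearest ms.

M(congruent) = 4023/7 = 574.714
M(incongruent) = 4832/7 = 690.286
Difference = 690.286 − 574.714 = 115.571 ms

116 ms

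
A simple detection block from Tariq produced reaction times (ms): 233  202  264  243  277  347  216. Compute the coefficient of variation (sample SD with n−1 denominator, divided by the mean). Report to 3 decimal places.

0.190

n = 7, Σ = 1782, M = 254.5714
Σ(x−M)² = 13985.714; s = √(13985.714/6) = 48.2799
CV = 48.2799 / 254.5714 = 0.18965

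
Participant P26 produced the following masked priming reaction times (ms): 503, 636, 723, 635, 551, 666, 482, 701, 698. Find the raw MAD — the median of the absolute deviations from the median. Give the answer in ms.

65 ms

Sorted: 482, 503, 551, 635, 636, 666, 698, 701, 723 → median = 636
|x − 636|: 133, 0, 87, 1, 85, 30, 154, 65, 62
Sorted deviations: 0, 1, 30, 62, 65, 85, 87, 133, 154 → MAD = 65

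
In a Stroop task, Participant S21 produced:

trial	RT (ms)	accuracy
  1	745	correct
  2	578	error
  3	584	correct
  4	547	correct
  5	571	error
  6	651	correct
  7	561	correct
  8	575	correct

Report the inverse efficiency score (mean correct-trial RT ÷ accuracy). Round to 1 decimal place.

814.0 ms

Correct trials (n=6): 745, 584, 547, 651, 561, 575
Mean correct RT = 3663/6 = 610.5000 ms
Proportion correct = 6/8
IES = 610.5000 / (6/8) = 814.000 ms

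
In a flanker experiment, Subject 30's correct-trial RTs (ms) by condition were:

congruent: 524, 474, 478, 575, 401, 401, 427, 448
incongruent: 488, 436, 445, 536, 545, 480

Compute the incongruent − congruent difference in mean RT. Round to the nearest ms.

M(congruent) = 3728/8 = 466.000
M(incongruent) = 2930/6 = 488.333
Difference = 488.333 − 466.000 = 22.333 ms

22 ms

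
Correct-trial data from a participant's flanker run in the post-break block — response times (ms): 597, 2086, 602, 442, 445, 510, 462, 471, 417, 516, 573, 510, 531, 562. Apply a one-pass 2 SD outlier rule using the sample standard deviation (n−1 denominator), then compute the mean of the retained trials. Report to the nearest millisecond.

n = 14, ΣRT = 8724, M = 623.143
Σ(x−M)² = 2349063.71; s = √(2349063.71/13) = 425.085
Cutoffs: 623.143 ± 2·425.085 → [-227.0, 1473.3]
Outside: 2086 → excluded.
Retained (n=13): Σ = 6638, mean = 6638/13 = 510.615

511 ms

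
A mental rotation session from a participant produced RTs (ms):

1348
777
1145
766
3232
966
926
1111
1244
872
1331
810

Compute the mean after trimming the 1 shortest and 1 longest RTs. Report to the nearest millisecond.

Sorted: 766, 777, 810, 872, 926, 966, 1111, 1145, 1244, 1331, 1348, 3232
Drop lowest 1 (766) and highest 1 (3232)
Remaining (n=10): Σ = 10530, mean = 10530/10 = 1053.000

1053 ms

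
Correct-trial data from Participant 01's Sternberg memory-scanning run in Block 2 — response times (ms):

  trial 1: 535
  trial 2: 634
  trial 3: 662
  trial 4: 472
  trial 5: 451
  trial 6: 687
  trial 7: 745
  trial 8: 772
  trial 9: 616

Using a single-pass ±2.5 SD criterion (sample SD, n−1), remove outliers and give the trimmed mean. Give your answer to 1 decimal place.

n = 9, ΣRT = 5574, M = 619.333
Σ(x−M)² = 102880.00; s = √(102880.00/8) = 113.402
Cutoffs: 619.333 ± 2.5·113.402 → [335.8, 902.8]
No RTs fall outside the cutoffs; all 9 retained. Mean = 5574/9 = 619.333

619.3 ms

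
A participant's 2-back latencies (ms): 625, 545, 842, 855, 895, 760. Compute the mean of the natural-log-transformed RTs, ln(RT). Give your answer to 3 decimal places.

6.609

ln(RT): 6.4378, 6.3008, 6.7358, 6.7511, 6.7968, 6.6333
Σ ln(RT) = 39.6556
Mean = 39.6556/6 = 6.60926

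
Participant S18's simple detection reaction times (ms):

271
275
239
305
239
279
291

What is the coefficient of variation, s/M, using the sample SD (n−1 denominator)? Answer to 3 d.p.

0.091

n = 7, Σ = 1899, M = 271.2857
Σ(x−M)² = 3683.429; s = √(3683.429/6) = 24.7771
CV = 24.7771 / 271.2857 = 0.09133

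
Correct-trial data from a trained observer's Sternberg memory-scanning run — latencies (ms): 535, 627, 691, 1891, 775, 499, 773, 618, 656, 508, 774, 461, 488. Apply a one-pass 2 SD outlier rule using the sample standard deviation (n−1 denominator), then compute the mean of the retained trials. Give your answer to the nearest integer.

617 ms

n = 13, ΣRT = 9296, M = 715.077
Σ(x−M)² = 1652580.92; s = √(1652580.92/12) = 371.100
Cutoffs: 715.077 ± 2·371.100 → [-27.1, 1457.3]
Outside: 1891 → excluded.
Retained (n=12): Σ = 7405, mean = 7405/12 = 617.083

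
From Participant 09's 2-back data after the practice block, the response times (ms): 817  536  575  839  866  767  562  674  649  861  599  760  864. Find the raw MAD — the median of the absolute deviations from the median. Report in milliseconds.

Sorted: 536, 562, 575, 599, 649, 674, 760, 767, 817, 839, 861, 864, 866 → median = 760
|x − 760|: 57, 224, 185, 79, 106, 7, 198, 86, 111, 101, 161, 0, 104
Sorted deviations: 0, 7, 57, 79, 86, 101, 104, 106, 111, 161, 185, 198, 224 → MAD = 104

104 ms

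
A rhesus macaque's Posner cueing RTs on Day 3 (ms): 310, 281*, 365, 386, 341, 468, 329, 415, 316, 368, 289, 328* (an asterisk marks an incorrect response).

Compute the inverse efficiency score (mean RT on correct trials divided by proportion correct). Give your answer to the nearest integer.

430 ms

Correct trials (n=10): 310, 365, 386, 341, 468, 329, 415, 316, 368, 289
Mean correct RT = 3587/10 = 358.7000 ms
Proportion correct = 10/12
IES = 358.7000 / (10/12) = 430.440 ms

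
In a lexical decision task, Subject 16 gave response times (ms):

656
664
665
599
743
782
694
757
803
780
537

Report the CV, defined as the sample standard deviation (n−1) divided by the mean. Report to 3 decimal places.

0.120

n = 11, Σ = 7680, M = 698.1818
Σ(x−M)² = 70057.636; s = √(70057.636/10) = 83.7004
CV = 83.7004 / 698.1818 = 0.11988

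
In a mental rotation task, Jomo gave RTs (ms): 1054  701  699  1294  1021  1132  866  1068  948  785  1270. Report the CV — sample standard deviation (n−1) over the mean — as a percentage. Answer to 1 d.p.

n = 11, Σ = 10838, M = 985.2727
Σ(x−M)² = 429242.182; s = √(429242.182/10) = 207.1816
CV = 207.1816 / 985.2727 = 0.21028 = 21.028%

21.0%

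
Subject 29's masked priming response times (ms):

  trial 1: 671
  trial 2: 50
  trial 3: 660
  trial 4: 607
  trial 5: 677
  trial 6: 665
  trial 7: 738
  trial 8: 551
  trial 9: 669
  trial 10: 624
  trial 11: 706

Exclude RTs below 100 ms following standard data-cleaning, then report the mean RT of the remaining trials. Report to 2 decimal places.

656.80 ms

Excluded: 50
Retained (n=10): Σ = 6568
Mean = 6568/10 = 656.8000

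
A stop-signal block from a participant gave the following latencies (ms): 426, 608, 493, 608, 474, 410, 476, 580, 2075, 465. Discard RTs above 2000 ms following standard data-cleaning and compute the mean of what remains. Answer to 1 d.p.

504.4 ms

Excluded: 2075
Retained (n=9): Σ = 4540
Mean = 4540/9 = 504.4444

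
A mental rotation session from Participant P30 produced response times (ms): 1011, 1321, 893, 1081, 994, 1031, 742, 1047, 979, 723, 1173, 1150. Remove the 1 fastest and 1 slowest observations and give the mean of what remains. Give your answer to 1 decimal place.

Sorted: 723, 742, 893, 979, 994, 1011, 1031, 1047, 1081, 1150, 1173, 1321
Drop lowest 1 (723) and highest 1 (1321)
Remaining (n=10): Σ = 10101, mean = 10101/10 = 1010.100

1010.1 ms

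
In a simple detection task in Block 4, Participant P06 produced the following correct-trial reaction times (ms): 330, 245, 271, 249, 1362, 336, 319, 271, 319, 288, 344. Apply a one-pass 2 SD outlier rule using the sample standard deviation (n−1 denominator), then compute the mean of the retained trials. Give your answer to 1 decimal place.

n = 11, ΣRT = 4334, M = 394.000
Σ(x−M)² = 1042954.00; s = √(1042954.00/10) = 322.948
Cutoffs: 394.000 ± 2·322.948 → [-251.9, 1039.9]
Outside: 1362 → excluded.
Retained (n=10): Σ = 2972, mean = 2972/10 = 297.200

297.2 ms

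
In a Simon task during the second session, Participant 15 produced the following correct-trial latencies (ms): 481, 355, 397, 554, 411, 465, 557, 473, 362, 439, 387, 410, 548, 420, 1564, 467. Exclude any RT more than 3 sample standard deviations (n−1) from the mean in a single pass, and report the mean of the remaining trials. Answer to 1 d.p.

n = 16, ΣRT = 8290, M = 518.125
Σ(x−M)² = 1228301.75; s = √(1228301.75/15) = 286.159
Cutoffs: 518.125 ± 3·286.159 → [-340.4, 1376.6]
Outside: 1564 → excluded.
Retained (n=15): Σ = 6726, mean = 6726/15 = 448.400

448.4 ms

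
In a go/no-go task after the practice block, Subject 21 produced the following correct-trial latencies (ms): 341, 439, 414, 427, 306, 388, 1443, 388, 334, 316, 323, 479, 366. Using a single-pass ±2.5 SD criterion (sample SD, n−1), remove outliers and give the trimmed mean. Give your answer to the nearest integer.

377 ms

n = 13, ΣRT = 5964, M = 458.769
Σ(x−M)² = 1082738.31; s = √(1082738.31/12) = 300.380
Cutoffs: 458.769 ± 2.5·300.380 → [-292.2, 1209.7]
Outside: 1443 → excluded.
Retained (n=12): Σ = 4521, mean = 4521/12 = 376.750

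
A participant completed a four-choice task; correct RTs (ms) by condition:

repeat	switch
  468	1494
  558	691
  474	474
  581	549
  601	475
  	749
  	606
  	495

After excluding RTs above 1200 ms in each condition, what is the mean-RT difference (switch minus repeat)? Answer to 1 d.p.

40.6 ms

switch: exclude 1494
M(repeat) = 2682/5 = 536.400
M(switch) = 4039/7 = 577.000
Difference = 577.000 − 536.400 = 40.600 ms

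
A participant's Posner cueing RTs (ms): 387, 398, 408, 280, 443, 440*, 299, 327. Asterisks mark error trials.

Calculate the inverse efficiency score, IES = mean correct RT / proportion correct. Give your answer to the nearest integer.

415 ms

Correct trials (n=7): 387, 398, 408, 280, 443, 299, 327
Mean correct RT = 2542/7 = 363.1429 ms
Proportion correct = 7/8
IES = 363.1429 / (7/8) = 415.020 ms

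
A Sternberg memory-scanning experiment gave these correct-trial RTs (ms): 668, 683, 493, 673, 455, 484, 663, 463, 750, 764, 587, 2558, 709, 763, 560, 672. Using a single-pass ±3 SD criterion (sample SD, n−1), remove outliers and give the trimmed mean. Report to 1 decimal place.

625.8 ms

n = 16, ΣRT = 11945, M = 746.562
Σ(x−M)² = 3670383.94; s = √(3670383.94/15) = 494.664
Cutoffs: 746.562 ± 3·494.664 → [-737.4, 2230.6]
Outside: 2558 → excluded.
Retained (n=15): Σ = 9387, mean = 9387/15 = 625.800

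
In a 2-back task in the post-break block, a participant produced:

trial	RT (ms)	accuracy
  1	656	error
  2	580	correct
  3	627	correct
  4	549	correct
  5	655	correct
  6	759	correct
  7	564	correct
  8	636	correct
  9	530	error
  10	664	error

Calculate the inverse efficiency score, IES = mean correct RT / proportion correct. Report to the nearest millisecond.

892 ms

Correct trials (n=7): 580, 627, 549, 655, 759, 564, 636
Mean correct RT = 4370/7 = 624.2857 ms
Proportion correct = 7/10
IES = 624.2857 / (7/10) = 891.837 ms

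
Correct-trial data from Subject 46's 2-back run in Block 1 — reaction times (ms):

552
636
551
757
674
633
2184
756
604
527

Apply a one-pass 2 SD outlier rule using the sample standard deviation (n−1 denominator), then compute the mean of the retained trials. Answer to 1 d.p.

n = 10, ΣRT = 7874, M = 787.400
Σ(x−M)² = 2224764.40; s = √(2224764.40/9) = 497.188
Cutoffs: 787.400 ± 2·497.188 → [-207.0, 1781.8]
Outside: 2184 → excluded.
Retained (n=9): Σ = 5690, mean = 5690/9 = 632.222

632.2 ms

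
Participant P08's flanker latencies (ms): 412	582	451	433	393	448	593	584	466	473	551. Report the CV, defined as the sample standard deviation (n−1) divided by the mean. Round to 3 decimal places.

n = 11, Σ = 5386, M = 489.6364
Σ(x−M)² = 54520.545; s = √(54520.545/10) = 73.8380
CV = 73.8380 / 489.6364 = 0.15080

0.151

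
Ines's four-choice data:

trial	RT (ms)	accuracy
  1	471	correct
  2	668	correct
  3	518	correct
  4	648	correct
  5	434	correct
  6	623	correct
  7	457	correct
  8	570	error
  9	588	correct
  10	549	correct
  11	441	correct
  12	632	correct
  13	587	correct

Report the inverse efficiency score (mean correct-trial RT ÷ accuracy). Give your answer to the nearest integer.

Correct trials (n=12): 471, 668, 518, 648, 434, 623, 457, 588, 549, 441, 632, 587
Mean correct RT = 6616/12 = 551.3333 ms
Proportion correct = 12/13
IES = 551.3333 / (12/13) = 597.278 ms

597 ms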